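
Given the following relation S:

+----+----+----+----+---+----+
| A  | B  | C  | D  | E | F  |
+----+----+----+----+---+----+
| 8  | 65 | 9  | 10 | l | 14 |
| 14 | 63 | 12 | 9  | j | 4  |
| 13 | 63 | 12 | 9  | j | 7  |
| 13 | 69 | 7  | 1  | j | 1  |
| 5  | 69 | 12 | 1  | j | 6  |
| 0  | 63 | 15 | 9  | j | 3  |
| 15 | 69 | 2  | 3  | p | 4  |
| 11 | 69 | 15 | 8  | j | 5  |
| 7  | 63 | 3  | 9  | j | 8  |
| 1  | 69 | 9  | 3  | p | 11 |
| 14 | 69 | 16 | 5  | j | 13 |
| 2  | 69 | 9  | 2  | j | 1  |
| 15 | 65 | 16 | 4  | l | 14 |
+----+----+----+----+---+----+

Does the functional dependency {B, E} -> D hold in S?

(B=65, E=l): 2 rows → D takes values {10, 4} — violation
(B=63, E=j): 4 rows → D = 9, 9, 9, 9 ✓
(B=69, E=j): 5 rows → D takes values {1, 8, 5, 2} — violation
(B=69, E=p): 2 rows → D = 3, 3 ✓
Two rows agree on {B, E} but differ on D, so {B, E} -> D does not hold.

No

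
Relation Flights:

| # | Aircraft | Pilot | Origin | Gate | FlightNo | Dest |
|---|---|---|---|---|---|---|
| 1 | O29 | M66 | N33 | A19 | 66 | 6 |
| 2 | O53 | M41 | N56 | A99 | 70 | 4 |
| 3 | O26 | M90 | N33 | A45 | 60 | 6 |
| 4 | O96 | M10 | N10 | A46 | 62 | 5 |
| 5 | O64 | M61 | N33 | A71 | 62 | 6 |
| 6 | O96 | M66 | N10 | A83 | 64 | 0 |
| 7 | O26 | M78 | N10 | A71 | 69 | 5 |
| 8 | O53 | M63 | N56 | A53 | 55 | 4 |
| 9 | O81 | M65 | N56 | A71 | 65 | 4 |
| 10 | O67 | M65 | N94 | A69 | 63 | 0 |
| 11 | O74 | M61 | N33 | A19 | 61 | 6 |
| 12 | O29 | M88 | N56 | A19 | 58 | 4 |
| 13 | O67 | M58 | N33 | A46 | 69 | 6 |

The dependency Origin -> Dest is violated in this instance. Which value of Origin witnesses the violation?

Origin=N33: rows 1, 3, 5, 11, 13 → Dest = 6, 6, 6, 6, 6 ✓
Origin=N56: rows 2, 8, 9, 12 → Dest = 4, 4, 4, 4 ✓
Origin=N10: rows 4, 6, 7 → Dest takes values {5, 0} — violation
Origin=N94: row 10 → Dest = 0 ✓
The only Origin value with inconsistent Dest is Origin=N10.

N10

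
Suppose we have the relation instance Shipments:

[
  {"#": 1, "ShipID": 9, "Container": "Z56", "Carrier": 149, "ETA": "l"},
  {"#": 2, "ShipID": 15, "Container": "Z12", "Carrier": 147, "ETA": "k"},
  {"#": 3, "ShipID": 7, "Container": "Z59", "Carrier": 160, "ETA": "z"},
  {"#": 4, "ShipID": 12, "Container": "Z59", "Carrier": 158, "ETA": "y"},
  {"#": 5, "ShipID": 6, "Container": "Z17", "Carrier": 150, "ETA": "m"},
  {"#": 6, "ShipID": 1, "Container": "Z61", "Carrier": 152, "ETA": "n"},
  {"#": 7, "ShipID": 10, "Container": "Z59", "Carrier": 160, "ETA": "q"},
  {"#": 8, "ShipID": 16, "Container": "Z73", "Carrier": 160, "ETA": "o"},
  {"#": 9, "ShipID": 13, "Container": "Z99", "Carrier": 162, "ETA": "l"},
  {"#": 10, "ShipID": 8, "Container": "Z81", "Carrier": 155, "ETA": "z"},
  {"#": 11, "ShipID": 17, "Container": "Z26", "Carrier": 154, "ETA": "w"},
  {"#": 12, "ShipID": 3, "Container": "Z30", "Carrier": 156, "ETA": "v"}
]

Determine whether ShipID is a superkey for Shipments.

All 12 rows have distinct ShipID values, so ShipID → (all attributes) holds and ShipID is a superkey.

Yes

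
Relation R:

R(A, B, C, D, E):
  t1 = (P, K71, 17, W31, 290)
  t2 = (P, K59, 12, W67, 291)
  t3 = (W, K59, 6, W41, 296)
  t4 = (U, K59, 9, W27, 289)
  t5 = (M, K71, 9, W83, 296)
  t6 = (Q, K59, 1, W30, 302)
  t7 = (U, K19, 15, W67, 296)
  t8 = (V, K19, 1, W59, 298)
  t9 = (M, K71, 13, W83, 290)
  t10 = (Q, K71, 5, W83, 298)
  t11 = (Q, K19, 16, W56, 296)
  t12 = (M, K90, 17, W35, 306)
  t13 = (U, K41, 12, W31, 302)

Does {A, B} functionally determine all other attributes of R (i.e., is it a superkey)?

No

Rows 5 and 9 have the same {A, B} value (A=M, B=K71) but are distinct tuples, so {A, B} does not determine every attribute — not a superkey.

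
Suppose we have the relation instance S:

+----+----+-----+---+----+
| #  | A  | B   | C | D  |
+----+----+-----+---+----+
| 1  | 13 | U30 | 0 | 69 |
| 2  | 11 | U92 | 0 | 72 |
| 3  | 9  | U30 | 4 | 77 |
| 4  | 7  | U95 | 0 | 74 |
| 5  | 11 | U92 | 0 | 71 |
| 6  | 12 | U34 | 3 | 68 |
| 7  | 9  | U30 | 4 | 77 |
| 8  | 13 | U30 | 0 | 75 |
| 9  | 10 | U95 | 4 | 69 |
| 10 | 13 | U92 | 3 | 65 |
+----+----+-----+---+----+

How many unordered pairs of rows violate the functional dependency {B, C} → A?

(B=U30, C=0): all 2 rows agree on A — 0 pairs.
(B=U92, C=0): all 2 rows agree on A — 0 pairs.
(B=U30, C=4): all 2 rows agree on A — 0 pairs.

0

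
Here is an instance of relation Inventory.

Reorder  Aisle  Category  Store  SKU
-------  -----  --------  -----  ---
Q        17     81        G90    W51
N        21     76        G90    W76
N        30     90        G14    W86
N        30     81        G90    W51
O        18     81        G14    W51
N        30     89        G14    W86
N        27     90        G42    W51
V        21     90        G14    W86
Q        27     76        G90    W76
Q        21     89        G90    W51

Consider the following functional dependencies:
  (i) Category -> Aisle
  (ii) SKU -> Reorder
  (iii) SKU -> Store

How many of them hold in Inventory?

0

(i) Category -> Aisle: Category=81: 3 rows → Aisle takes values {17, 30, 18} — violation; Category=76: 2 rows → Aisle takes values {21, 27} — violation; Category=90: 3 rows → Aisle takes values {30, 27, 21} — violation; Category=89: 2 rows → Aisle takes values {30, 21} — violation — fails.
(ii) SKU -> Reorder: SKU=W51: 5 rows → Reorder takes values {Q, N, O} — violation; SKU=W76: 2 rows → Reorder takes values {N, Q} — violation; SKU=W86: 3 rows → Reorder takes values {N, V} — violation — fails.
(iii) SKU -> Store: SKU=W51: 5 rows → Store takes values {G90, G14, G42} — violation — fails.
None of the 3 dependencies hold.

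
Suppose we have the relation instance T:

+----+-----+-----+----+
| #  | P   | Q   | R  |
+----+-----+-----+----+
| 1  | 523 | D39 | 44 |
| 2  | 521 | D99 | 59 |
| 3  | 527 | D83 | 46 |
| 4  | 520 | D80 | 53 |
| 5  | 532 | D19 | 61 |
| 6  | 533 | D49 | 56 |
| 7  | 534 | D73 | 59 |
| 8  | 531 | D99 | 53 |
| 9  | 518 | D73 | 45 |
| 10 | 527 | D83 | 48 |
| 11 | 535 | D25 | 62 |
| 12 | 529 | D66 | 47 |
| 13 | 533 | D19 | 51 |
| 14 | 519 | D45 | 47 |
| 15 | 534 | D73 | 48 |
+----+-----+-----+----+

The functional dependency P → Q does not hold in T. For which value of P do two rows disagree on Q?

P=523: row 1 → Q = D39 ✓
P=521: row 2 → Q = D99 ✓
P=527: rows 3, 10 → Q = D83, D83 ✓
P=520: row 4 → Q = D80 ✓
P=532: row 5 → Q = D19 ✓
P=533: rows 6, 13 → Q takes values {D49, D19} — violation
P=534: rows 7, 15 → Q = D73, D73 ✓
P=531: row 8 → Q = D99 ✓
P=518: row 9 → Q = D73 ✓
P=535: row 11 → Q = D25 ✓
P=529: row 12 → Q = D66 ✓
P=519: row 14 → Q = D45 ✓
The only P value with inconsistent Q is P=533.

533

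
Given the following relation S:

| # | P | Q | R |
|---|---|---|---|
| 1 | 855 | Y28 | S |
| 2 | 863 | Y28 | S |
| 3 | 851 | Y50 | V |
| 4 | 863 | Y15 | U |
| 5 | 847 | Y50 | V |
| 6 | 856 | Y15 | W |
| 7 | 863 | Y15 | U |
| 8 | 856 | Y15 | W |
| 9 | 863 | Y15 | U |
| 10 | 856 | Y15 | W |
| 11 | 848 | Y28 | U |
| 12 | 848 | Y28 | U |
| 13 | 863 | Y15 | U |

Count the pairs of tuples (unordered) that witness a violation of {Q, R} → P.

2

(Q=Y28, R=S): violating pairs (1,2) — 1 pair.
(Q=Y50, R=V): violating pairs (3,5) — 1 pair.
(Q=Y15, R=U): all 4 rows agree on P — 0 pairs.
(Q=Y15, R=W): all 3 rows agree on P — 0 pairs.
(Q=Y28, R=U): all 2 rows agree on P — 0 pairs.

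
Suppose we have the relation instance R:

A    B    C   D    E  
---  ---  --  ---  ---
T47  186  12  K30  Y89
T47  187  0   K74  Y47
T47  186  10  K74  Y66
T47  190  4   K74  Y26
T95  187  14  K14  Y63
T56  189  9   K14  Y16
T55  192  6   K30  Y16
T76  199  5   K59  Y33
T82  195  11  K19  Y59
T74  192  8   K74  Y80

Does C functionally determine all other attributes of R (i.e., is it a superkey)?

All 10 rows have distinct C values, so C → (all attributes) holds and C is a superkey.

Yes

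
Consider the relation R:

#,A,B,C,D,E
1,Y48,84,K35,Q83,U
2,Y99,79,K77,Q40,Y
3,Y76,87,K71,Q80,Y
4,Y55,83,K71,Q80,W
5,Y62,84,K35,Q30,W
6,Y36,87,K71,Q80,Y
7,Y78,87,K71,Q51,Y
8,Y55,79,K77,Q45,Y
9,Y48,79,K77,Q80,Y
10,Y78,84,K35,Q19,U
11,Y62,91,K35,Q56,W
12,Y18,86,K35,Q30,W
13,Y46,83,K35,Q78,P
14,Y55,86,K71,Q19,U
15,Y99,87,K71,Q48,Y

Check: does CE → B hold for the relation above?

No

(C=K35, E=U): rows 1, 10 → B = 84, 84 ✓
(C=K77, E=Y): rows 2, 8, 9 → B = 79, 79, 79 ✓
(C=K71, E=Y): rows 3, 6, 7, 15 → B = 87, 87, 87, 87 ✓
(C=K71, E=W): row 4 → B = 83 ✓
(C=K35, E=W): rows 5, 11, 12 → B takes values {84, 91, 86} — violation
(C=K35, E=P): row 13 → B = 83 ✓
(C=K71, E=U): row 14 → B = 86 ✓
Two rows agree on CE but differ on B, so CE → B does not hold.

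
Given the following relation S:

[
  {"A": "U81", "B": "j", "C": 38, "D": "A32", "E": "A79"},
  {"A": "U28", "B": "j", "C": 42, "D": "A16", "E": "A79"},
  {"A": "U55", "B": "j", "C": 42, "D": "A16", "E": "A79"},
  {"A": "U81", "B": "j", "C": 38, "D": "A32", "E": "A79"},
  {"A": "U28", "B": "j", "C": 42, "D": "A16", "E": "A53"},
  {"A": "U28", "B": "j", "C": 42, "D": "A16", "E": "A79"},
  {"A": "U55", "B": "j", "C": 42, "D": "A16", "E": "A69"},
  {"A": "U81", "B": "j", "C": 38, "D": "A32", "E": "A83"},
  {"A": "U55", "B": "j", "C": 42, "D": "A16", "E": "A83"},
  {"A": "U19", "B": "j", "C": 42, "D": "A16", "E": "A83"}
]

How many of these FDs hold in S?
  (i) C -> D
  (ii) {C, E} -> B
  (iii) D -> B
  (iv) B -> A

3

(i) C -> D: every LHS value maps to a single RHS value — holds.
(ii) {C, E} -> B: every LHS value maps to a single RHS value — holds.
(iii) D -> B: every LHS value maps to a single RHS value — holds.
(iv) B -> A: B=j: 10 rows → A takes values {U81, U28, U55, U19} — violation — fails.
3 of the 4 dependencies hold.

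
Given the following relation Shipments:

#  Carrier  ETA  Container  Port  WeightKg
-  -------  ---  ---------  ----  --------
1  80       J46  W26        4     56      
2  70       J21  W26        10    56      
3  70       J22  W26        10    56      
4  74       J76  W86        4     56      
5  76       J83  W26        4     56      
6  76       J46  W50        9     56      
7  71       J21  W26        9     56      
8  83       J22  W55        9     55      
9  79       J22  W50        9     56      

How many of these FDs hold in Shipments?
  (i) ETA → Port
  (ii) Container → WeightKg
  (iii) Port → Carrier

(i) ETA → Port: ETA=J46: rows 1, 6 → Port takes values {4, 9} — violation; ETA=J21: rows 2, 7 → Port takes values {10, 9} — violation; ETA=J22: rows 3, 8, 9 → Port takes values {10, 9} — violation — fails.
(ii) Container → WeightKg: every LHS value maps to a single RHS value — holds.
(iii) Port → Carrier: Port=4: rows 1, 4, 5 → Carrier takes values {80, 74, 76} — violation; Port=9: rows 6, 7, 8, 9 → Carrier takes values {76, 71, 83, 79} — violation — fails.
1 of the 3 dependencies holds.

1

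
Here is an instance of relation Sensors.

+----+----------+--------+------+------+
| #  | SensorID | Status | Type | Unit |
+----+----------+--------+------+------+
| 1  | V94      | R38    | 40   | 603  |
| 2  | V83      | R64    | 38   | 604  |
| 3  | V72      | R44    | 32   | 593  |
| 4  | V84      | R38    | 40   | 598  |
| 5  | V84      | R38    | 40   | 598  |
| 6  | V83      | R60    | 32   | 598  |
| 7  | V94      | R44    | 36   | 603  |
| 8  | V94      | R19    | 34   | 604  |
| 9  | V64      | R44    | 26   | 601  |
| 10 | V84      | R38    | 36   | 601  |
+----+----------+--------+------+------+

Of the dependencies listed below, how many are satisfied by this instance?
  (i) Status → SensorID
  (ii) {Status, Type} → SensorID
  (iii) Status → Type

0

(i) Status → SensorID: Status=R38: rows 1, 4, 5, 10 → SensorID takes values {V94, V84} — violation; Status=R44: rows 3, 7, 9 → SensorID takes values {V72, V94, V64} — violation — fails.
(ii) {Status, Type} → SensorID: (Status=R38, Type=40): rows 1, 4, 5 → SensorID takes values {V94, V84} — violation — fails.
(iii) Status → Type: Status=R38: rows 1, 4, 5, 10 → Type takes values {40, 36} — violation; Status=R44: rows 3, 7, 9 → Type takes values {32, 36, 26} — violation — fails.
None of the 3 dependencies hold.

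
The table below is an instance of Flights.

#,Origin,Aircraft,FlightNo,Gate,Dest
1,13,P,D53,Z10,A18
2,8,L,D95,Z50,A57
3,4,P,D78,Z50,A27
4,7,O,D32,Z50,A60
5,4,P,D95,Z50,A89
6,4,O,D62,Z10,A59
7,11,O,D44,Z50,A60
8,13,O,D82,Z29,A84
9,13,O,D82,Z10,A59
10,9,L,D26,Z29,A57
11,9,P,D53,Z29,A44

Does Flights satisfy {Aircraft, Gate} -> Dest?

(Aircraft=P, Gate=Z10): row 1 → Dest = A18 ✓
(Aircraft=L, Gate=Z50): row 2 → Dest = A57 ✓
(Aircraft=P, Gate=Z50): rows 3, 5 → Dest takes values {A27, A89} — violation
(Aircraft=O, Gate=Z50): rows 4, 7 → Dest = A60, A60 ✓
(Aircraft=O, Gate=Z10): rows 6, 9 → Dest = A59, A59 ✓
(Aircraft=O, Gate=Z29): row 8 → Dest = A84 ✓
(Aircraft=L, Gate=Z29): row 10 → Dest = A57 ✓
(Aircraft=P, Gate=Z29): row 11 → Dest = A44 ✓
Two rows agree on {Aircraft, Gate} but differ on Dest, so {Aircraft, Gate} -> Dest does not hold.

No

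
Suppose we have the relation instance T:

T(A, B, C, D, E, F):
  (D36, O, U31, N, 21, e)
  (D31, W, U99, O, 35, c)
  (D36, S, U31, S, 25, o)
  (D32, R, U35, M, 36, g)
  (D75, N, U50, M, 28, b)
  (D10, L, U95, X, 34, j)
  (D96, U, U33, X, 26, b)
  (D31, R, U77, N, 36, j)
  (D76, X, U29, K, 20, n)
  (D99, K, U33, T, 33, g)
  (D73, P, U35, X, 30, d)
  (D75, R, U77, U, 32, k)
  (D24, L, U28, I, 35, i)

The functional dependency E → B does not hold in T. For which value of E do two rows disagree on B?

35

E=21: 1 row → B = O ✓
E=35: 2 rows → B takes values {W, L} — violation
E=25: 1 row → B = S ✓
E=36: 2 rows → B = R, R ✓
E=28: 1 row → B = N ✓
E=34: 1 row → B = L ✓
E=26: 1 row → B = U ✓
E=20: 1 row → B = X ✓
E=33: 1 row → B = K ✓
E=30: 1 row → B = P ✓
E=32: 1 row → B = R ✓
The only E value with inconsistent B is E=35.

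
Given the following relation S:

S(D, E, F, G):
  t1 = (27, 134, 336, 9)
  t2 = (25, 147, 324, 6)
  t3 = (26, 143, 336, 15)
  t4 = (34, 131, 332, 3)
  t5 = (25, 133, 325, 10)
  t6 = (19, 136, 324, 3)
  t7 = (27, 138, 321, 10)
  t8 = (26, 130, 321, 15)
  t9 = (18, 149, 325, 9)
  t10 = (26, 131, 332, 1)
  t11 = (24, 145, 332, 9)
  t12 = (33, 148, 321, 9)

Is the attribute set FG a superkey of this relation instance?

All 12 rows have distinct FG values, so FG → (all attributes) holds and FG is a superkey.

Yes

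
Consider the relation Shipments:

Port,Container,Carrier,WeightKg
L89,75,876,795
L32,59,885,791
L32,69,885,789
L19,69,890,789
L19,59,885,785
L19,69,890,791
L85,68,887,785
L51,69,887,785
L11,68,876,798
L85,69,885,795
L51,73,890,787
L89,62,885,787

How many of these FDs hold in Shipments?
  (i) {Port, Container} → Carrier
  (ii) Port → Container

(i) {Port, Container} → Carrier: every LHS value maps to a single RHS value — holds.
(ii) Port → Container: Port=L89: 2 rows → Container takes values {75, 62} — violation; Port=L32: 2 rows → Container takes values {59, 69} — violation; Port=L19: 3 rows → Container takes values {69, 59} — violation; Port=L85: 2 rows → Container takes values {68, 69} — violation; Port=L51: 2 rows → Container takes values {69, 73} — violation — fails.
1 of the 2 dependencies holds.

1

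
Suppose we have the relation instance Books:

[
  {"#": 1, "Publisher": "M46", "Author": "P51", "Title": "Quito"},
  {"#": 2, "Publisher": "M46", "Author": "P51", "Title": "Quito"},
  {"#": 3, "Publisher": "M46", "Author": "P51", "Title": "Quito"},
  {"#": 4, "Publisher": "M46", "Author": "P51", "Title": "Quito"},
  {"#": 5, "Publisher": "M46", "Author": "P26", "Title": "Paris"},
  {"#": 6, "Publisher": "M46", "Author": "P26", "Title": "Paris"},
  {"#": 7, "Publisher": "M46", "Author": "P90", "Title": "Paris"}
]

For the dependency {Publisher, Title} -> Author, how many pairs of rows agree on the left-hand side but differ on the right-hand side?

2

(Publisher=M46, Title=Quito): all 4 rows agree on Author — 0 pairs.
(Publisher=M46, Title=Paris): violating pairs (5,7), (6,7) — 2 pairs.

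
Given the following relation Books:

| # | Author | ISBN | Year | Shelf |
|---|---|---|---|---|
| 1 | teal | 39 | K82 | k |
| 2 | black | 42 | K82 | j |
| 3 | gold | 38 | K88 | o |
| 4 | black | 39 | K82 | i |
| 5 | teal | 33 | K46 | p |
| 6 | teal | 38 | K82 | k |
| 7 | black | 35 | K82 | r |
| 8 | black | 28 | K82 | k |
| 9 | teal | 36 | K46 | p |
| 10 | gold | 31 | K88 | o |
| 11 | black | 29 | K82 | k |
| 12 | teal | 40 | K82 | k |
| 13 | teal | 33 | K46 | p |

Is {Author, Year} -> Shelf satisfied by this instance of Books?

(Author=teal, Year=K82): rows 1, 6, 12 → Shelf = k, k, k ✓
(Author=black, Year=K82): rows 2, 4, 7, 8, 11 → Shelf takes values {j, i, r, k} — violation
(Author=gold, Year=K88): rows 3, 10 → Shelf = o, o ✓
(Author=teal, Year=K46): rows 5, 9, 13 → Shelf = p, p, p ✓
Two rows agree on {Author, Year} but differ on Shelf, so {Author, Year} -> Shelf does not hold.

No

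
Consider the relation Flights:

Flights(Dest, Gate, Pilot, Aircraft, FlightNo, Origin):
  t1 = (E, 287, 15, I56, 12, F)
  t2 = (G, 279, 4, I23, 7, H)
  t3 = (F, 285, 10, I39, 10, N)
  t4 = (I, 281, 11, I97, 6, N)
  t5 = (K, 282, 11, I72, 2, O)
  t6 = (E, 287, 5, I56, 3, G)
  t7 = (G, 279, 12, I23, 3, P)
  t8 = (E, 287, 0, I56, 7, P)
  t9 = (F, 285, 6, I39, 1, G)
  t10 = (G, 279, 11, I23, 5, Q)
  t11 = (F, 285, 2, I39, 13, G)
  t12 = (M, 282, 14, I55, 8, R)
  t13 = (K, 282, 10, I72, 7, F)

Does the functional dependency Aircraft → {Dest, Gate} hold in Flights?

Aircraft=I56: rows 1, 6, 8 → {Dest,Gate} = (E, 287), (E, 287), (E, 287) ✓
Aircraft=I23: rows 2, 7, 10 → {Dest,Gate} = (G, 279), (G, 279), (G, 279) ✓
Aircraft=I39: rows 3, 9, 11 → {Dest,Gate} = (F, 285), (F, 285), (F, 285) ✓
Aircraft=I97: row 4 → {Dest,Gate} = (I, 281) ✓
Aircraft=I72: rows 5, 13 → {Dest,Gate} = (K, 282), (K, 282) ✓
Aircraft=I55: row 12 → {Dest,Gate} = (M, 282) ✓
Every Aircraft value is associated with a single {Dest, Gate} value, so Aircraft → {Dest, Gate} holds.

Yes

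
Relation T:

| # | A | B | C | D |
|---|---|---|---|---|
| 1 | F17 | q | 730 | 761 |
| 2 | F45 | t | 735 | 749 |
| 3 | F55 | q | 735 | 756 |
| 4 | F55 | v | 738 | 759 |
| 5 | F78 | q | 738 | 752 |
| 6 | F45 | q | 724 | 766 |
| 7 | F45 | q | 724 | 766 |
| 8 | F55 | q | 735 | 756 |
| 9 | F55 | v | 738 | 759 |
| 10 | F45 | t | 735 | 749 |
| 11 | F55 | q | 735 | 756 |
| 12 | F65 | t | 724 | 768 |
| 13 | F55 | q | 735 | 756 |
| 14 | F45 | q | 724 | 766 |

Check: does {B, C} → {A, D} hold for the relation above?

(B=q, C=730): row 1 → {A,D} = (F17, 761) ✓
(B=t, C=735): rows 2, 10 → {A,D} = (F45, 749), (F45, 749) ✓
(B=q, C=735): rows 3, 8, 11, 13 → {A,D} = (F55, 756), (F55, 756), (F55, 756), (F55, 756) ✓
(B=v, C=738): rows 4, 9 → {A,D} = (F55, 759), (F55, 759) ✓
(B=q, C=738): row 5 → {A,D} = (F78, 752) ✓
(B=q, C=724): rows 6, 7, 14 → {A,D} = (F45, 766), (F45, 766), (F45, 766) ✓
(B=t, C=724): row 12 → {A,D} = (F65, 768) ✓
Every {B, C} value is associated with a single {A, D} value, so {B, C} → {A, D} holds.

Yes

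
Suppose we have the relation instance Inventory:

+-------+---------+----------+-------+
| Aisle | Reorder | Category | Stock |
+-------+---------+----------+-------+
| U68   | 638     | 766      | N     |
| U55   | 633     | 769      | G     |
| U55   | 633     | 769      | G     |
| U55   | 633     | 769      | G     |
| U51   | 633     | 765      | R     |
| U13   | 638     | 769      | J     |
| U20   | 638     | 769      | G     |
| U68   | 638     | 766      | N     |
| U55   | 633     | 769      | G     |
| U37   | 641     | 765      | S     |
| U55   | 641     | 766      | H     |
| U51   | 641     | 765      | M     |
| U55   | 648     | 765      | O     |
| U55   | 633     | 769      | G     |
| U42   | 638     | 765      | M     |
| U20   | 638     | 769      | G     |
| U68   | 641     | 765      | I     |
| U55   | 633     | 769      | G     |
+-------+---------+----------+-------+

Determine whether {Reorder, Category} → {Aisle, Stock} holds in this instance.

No

(Reorder=638, Category=766): 2 rows → {Aisle,Stock} = (U68, N), (U68, N) ✓
(Reorder=633, Category=769): 6 rows → {Aisle,Stock} = (U55, G), (U55, G), (U55, G), (U55, G), (U55, G), (U55, G) ✓
(Reorder=633, Category=765): 1 row → {Aisle,Stock} = (U51, R) ✓
(Reorder=638, Category=769): 3 rows → {Aisle,Stock} takes values {(U13, J), (U20, G)} — violation
(Reorder=641, Category=765): 3 rows → {Aisle,Stock} takes values {(U37, S), (U51, M), (U68, I)} — violation
(Reorder=641, Category=766): 1 row → {Aisle,Stock} = (U55, H) ✓
(Reorder=648, Category=765): 1 row → {Aisle,Stock} = (U55, O) ✓
(Reorder=638, Category=765): 1 row → {Aisle,Stock} = (U42, M) ✓
Two rows agree on {Reorder, Category} but differ on {Aisle, Stock}, so {Reorder, Category} → {Aisle, Stock} does not hold.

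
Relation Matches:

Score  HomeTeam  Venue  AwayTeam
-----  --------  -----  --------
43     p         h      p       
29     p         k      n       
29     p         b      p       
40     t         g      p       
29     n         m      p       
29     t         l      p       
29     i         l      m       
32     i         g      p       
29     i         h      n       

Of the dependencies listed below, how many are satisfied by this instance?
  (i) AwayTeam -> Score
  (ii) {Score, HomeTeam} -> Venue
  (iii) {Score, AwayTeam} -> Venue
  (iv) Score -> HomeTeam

0

(i) AwayTeam -> Score: AwayTeam=p: 6 rows → Score takes values {43, 29, 40, 32} — violation — fails.
(ii) {Score, HomeTeam} -> Venue: (Score=29, HomeTeam=p): 2 rows → Venue takes values {k, b} — violation; (Score=29, HomeTeam=i): 2 rows → Venue takes values {l, h} — violation — fails.
(iii) {Score, AwayTeam} -> Venue: (Score=29, AwayTeam=n): 2 rows → Venue takes values {k, h} — violation; (Score=29, AwayTeam=p): 3 rows → Venue takes values {b, m, l} — violation — fails.
(iv) Score -> HomeTeam: Score=29: 6 rows → HomeTeam takes values {p, n, t, i} — violation — fails.
None of the 4 dependencies hold.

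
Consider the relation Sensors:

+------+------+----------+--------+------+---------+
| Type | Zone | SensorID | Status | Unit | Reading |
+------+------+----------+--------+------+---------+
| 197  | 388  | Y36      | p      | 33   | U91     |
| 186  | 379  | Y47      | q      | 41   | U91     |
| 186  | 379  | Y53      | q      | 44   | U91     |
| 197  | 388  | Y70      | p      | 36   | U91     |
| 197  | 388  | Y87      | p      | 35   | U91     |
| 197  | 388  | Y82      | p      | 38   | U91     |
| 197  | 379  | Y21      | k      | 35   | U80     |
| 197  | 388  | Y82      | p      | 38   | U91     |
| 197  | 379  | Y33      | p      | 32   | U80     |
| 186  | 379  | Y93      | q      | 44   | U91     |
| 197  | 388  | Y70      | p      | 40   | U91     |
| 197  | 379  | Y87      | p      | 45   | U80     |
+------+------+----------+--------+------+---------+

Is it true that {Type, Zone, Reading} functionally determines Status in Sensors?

No

(Type=197, Zone=388, Reading=U91): 6 rows → Status = p, p, p, p, p, p ✓
(Type=186, Zone=379, Reading=U91): 3 rows → Status = q, q, q ✓
(Type=197, Zone=379, Reading=U80): 3 rows → Status takes values {k, p} — violation
Two rows agree on {Type, Zone, Reading} but differ on Status, so {Type, Zone, Reading} → Status does not hold.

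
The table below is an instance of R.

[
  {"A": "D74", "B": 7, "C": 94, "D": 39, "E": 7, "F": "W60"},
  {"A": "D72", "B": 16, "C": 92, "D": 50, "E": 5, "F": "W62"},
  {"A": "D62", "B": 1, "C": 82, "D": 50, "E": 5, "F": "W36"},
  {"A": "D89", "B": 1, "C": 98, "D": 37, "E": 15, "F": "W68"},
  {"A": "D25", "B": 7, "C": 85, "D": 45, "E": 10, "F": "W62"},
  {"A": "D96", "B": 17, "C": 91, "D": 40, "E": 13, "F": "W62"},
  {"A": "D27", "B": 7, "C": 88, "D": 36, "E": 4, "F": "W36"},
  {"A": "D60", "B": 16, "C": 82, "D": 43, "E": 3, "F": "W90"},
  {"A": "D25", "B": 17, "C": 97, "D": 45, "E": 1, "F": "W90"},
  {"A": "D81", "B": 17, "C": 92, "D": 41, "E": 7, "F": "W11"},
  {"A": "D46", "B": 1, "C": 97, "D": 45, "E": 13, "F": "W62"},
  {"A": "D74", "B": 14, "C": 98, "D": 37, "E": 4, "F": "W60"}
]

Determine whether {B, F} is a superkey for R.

Yes

All 12 rows have distinct {B, F} values, so {B, F} → (all attributes) holds and {B, F} is a superkey.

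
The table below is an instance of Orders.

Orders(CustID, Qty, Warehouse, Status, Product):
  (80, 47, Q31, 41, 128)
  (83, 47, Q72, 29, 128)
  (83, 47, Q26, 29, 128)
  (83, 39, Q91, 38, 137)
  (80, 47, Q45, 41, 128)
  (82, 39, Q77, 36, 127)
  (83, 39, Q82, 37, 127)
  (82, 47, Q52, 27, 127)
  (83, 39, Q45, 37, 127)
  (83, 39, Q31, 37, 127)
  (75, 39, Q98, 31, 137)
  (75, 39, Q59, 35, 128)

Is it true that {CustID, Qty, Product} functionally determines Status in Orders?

(CustID=80, Qty=47, Product=128): 2 rows → Status = 41, 41 ✓
(CustID=83, Qty=47, Product=128): 2 rows → Status = 29, 29 ✓
(CustID=83, Qty=39, Product=137): 1 row → Status = 38 ✓
(CustID=82, Qty=39, Product=127): 1 row → Status = 36 ✓
(CustID=83, Qty=39, Product=127): 3 rows → Status = 37, 37, 37 ✓
(CustID=82, Qty=47, Product=127): 1 row → Status = 27 ✓
(CustID=75, Qty=39, Product=137): 1 row → Status = 31 ✓
(CustID=75, Qty=39, Product=128): 1 row → Status = 35 ✓
Every {CustID, Qty, Product} value is associated with a single Status value, so {CustID, Qty, Product} → Status holds.

Yes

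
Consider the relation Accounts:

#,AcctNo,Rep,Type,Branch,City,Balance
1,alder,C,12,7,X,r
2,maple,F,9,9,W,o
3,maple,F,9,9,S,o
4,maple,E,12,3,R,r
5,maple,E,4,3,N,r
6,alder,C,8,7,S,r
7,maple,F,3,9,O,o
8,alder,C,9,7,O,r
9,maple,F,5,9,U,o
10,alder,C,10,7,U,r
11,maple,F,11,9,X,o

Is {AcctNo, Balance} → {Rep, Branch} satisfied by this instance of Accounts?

Yes

(AcctNo=alder, Balance=r): rows 1, 6, 8, 10 → {Rep,Branch} = (C, 7), (C, 7), (C, 7), (C, 7) ✓
(AcctNo=maple, Balance=o): rows 2, 3, 7, 9, 11 → {Rep,Branch} = (F, 9), (F, 9), (F, 9), (F, 9), (F, 9) ✓
(AcctNo=maple, Balance=r): rows 4, 5 → {Rep,Branch} = (E, 3), (E, 3) ✓
Every {AcctNo, Balance} value is associated with a single {Rep, Branch} value, so {AcctNo, Balance} → {Rep, Branch} holds.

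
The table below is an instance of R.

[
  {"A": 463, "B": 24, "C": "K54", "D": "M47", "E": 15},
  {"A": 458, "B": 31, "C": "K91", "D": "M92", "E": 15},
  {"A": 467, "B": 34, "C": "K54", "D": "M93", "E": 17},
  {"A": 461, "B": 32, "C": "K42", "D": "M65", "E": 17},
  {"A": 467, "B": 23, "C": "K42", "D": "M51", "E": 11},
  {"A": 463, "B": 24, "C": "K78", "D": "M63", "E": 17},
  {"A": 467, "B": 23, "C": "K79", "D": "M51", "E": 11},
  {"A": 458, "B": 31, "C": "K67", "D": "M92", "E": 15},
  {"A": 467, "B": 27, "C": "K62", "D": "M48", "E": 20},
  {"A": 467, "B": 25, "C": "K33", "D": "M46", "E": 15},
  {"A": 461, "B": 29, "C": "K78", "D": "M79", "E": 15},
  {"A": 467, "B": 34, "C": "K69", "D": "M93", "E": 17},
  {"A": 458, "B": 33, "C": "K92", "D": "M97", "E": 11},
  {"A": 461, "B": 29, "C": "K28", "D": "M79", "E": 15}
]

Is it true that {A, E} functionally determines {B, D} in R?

Yes

(A=463, E=15): 1 row → {B,D} = (24, M47) ✓
(A=458, E=15): 2 rows → {B,D} = (31, M92), (31, M92) ✓
(A=467, E=17): 2 rows → {B,D} = (34, M93), (34, M93) ✓
(A=461, E=17): 1 row → {B,D} = (32, M65) ✓
(A=467, E=11): 2 rows → {B,D} = (23, M51), (23, M51) ✓
(A=463, E=17): 1 row → {B,D} = (24, M63) ✓
(A=467, E=20): 1 row → {B,D} = (27, M48) ✓
(A=467, E=15): 1 row → {B,D} = (25, M46) ✓
(A=461, E=15): 2 rows → {B,D} = (29, M79), (29, M79) ✓
(A=458, E=11): 1 row → {B,D} = (33, M97) ✓
Every {A, E} value is associated with a single {B, D} value, so {A, E} → {B, D} holds.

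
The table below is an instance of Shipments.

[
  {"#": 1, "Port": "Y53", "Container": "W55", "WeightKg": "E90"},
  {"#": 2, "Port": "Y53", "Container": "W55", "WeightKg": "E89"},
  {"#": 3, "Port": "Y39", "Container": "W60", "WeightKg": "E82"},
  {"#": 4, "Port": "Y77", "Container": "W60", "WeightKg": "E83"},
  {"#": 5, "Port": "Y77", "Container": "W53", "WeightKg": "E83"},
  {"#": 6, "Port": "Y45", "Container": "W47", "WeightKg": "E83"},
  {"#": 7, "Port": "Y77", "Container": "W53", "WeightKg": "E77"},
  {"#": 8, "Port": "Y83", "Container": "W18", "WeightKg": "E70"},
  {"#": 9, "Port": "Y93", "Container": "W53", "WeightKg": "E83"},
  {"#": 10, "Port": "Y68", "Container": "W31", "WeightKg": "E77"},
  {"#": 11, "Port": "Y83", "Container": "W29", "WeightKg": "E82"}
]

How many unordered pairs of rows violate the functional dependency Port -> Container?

Port=Y53: all 2 rows agree on Container — 0 pairs.
Port=Y77: violating pairs (4,5), (4,7) — 2 pairs.
Port=Y83: violating pairs (8,11) — 1 pair.

3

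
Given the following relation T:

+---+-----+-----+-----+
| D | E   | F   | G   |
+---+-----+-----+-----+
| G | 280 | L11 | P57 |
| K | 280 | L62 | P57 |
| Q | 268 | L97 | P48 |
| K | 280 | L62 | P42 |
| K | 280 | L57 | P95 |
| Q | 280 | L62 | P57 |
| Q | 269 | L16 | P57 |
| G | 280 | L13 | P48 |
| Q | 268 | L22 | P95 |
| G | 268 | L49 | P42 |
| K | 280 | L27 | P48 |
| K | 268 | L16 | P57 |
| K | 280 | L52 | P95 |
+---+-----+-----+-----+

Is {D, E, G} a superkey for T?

Two distinct rows share (D=K, E=280, G=P95), so {D, E, G} does not determine every attribute — not a superkey.

No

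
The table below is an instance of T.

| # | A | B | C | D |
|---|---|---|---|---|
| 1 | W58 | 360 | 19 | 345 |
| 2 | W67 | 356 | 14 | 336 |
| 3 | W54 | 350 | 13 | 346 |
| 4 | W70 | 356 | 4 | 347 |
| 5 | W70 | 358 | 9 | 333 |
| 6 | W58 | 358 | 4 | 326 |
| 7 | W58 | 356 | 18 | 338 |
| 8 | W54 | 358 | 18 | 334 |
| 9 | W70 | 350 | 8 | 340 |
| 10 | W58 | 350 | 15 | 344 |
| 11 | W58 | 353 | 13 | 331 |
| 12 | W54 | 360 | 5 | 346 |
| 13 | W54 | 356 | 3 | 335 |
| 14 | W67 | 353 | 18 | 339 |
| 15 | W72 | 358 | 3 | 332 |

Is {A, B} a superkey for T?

Yes

All 15 rows have distinct {A, B} values, so {A, B} → (all attributes) holds and {A, B} is a superkey.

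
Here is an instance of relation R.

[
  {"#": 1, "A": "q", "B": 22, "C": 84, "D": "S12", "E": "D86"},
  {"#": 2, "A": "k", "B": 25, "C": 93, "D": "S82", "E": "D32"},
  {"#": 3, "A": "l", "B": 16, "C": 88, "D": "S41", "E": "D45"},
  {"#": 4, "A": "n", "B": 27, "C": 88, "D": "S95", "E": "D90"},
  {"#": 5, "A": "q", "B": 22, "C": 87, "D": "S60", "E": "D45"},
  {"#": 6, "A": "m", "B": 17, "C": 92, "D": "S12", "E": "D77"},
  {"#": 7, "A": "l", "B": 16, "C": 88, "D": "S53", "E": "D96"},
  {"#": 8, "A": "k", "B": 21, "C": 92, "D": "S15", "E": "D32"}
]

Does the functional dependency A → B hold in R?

A=q: rows 1, 5 → B = 22, 22 ✓
A=k: rows 2, 8 → B takes values {25, 21} — violation
A=l: rows 3, 7 → B = 16, 16 ✓
A=n: row 4 → B = 27 ✓
A=m: row 6 → B = 17 ✓
Two rows agree on A but differ on B, so A → B does not hold.

No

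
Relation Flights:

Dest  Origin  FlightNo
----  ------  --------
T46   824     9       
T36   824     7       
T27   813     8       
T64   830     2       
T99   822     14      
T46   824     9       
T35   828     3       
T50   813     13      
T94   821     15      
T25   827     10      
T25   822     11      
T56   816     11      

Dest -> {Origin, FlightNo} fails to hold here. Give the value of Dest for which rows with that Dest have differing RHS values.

Dest=T46: 2 rows → {Origin,FlightNo} = (824, 9), (824, 9) ✓
Dest=T36: 1 row → {Origin,FlightNo} = (824, 7) ✓
Dest=T27: 1 row → {Origin,FlightNo} = (813, 8) ✓
Dest=T64: 1 row → {Origin,FlightNo} = (830, 2) ✓
Dest=T99: 1 row → {Origin,FlightNo} = (822, 14) ✓
Dest=T35: 1 row → {Origin,FlightNo} = (828, 3) ✓
Dest=T50: 1 row → {Origin,FlightNo} = (813, 13) ✓
Dest=T94: 1 row → {Origin,FlightNo} = (821, 15) ✓
Dest=T25: 2 rows → {Origin,FlightNo} takes values {(827, 10), (822, 11)} — violation
Dest=T56: 1 row → {Origin,FlightNo} = (816, 11) ✓
The only Dest value with inconsistent RHS is Dest=T25.

T25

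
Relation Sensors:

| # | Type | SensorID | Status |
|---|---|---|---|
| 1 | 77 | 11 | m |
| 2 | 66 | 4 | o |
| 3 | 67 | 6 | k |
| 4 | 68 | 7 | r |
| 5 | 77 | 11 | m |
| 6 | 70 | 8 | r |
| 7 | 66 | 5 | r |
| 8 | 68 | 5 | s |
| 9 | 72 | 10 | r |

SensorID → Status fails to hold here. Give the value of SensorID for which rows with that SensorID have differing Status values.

5

SensorID=11: rows 1, 5 → Status = m, m ✓
SensorID=4: row 2 → Status = o ✓
SensorID=6: row 3 → Status = k ✓
SensorID=7: row 4 → Status = r ✓
SensorID=8: row 6 → Status = r ✓
SensorID=5: rows 7, 8 → Status takes values {r, s} — violation
SensorID=10: row 9 → Status = r ✓
The only SensorID value with inconsistent Status is SensorID=5.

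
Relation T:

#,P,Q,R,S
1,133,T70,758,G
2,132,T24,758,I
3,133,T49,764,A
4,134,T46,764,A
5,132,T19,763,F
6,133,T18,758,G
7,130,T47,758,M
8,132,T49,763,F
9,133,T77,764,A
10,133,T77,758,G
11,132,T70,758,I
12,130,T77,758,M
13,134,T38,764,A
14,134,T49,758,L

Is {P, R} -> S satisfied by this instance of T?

Yes

(P=133, R=758): rows 1, 6, 10 → S = G, G, G ✓
(P=132, R=758): rows 2, 11 → S = I, I ✓
(P=133, R=764): rows 3, 9 → S = A, A ✓
(P=134, R=764): rows 4, 13 → S = A, A ✓
(P=132, R=763): rows 5, 8 → S = F, F ✓
(P=130, R=758): rows 7, 12 → S = M, M ✓
(P=134, R=758): row 14 → S = L ✓
Every {P, R} value is associated with a single S value, so {P, R} -> S holds.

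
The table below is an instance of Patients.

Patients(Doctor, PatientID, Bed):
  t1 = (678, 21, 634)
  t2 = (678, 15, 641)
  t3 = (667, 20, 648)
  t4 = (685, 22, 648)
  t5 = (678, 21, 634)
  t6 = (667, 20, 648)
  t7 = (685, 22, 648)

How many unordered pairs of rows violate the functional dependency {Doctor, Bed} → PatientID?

(Doctor=678, Bed=634): all 2 rows agree on PatientID — 0 pairs.
(Doctor=667, Bed=648): all 2 rows agree on PatientID — 0 pairs.
(Doctor=685, Bed=648): all 2 rows agree on PatientID — 0 pairs.

0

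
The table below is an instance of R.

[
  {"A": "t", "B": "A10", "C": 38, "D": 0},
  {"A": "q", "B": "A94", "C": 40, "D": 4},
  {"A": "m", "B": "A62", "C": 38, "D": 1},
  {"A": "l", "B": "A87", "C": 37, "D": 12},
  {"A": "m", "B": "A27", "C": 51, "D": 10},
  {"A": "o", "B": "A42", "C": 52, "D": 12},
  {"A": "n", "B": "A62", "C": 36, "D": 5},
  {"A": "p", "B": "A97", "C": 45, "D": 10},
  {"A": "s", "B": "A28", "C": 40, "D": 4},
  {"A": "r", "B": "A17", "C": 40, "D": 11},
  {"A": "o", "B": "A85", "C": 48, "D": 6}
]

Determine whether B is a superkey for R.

No

Two distinct rows share B=A62, so B does not determine every attribute — not a superkey.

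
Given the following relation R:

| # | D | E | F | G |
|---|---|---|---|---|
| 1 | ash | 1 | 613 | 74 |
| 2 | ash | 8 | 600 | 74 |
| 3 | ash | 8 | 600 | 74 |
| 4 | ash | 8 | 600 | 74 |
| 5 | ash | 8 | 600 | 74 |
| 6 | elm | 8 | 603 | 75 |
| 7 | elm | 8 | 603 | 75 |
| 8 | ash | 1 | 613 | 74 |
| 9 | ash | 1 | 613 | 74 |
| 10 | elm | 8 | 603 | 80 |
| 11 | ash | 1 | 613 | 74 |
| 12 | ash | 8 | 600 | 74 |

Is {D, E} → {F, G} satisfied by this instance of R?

(D=ash, E=1): rows 1, 8, 9, 11 → {F,G} = (613, 74), (613, 74), (613, 74), (613, 74) ✓
(D=ash, E=8): rows 2, 3, 4, 5, 12 → {F,G} = (600, 74), (600, 74), (600, 74), (600, 74), (600, 74) ✓
(D=elm, E=8): rows 6, 7, 10 → {F,G} takes values {(603, 75), (603, 80)} — violation
Two rows agree on {D, E} but differ on {F, G}, so {D, E} → {F, G} does not hold.

No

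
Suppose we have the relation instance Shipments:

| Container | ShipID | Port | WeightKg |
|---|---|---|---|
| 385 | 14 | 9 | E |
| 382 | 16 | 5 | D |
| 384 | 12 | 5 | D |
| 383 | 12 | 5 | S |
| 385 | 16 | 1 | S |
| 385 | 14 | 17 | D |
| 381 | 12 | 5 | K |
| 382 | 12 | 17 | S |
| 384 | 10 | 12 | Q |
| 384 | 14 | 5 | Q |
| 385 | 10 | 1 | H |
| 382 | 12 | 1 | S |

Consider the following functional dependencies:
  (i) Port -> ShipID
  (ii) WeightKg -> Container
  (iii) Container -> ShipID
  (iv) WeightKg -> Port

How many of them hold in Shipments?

0

(i) Port -> ShipID: Port=5: 5 rows → ShipID takes values {16, 12, 14} — violation; Port=1: 3 rows → ShipID takes values {16, 10, 12} — violation; Port=17: 2 rows → ShipID takes values {14, 12} — violation — fails.
(ii) WeightKg -> Container: WeightKg=D: 3 rows → Container takes values {382, 384, 385} — violation; WeightKg=S: 4 rows → Container takes values {383, 385, 382} — violation — fails.
(iii) Container -> ShipID: Container=385: 4 rows → ShipID takes values {14, 16, 10} — violation; Container=382: 3 rows → ShipID takes values {16, 12} — violation; Container=384: 3 rows → ShipID takes values {12, 10, 14} — violation — fails.
(iv) WeightKg -> Port: WeightKg=D: 3 rows → Port takes values {5, 17} — violation; WeightKg=S: 4 rows → Port takes values {5, 1, 17} — violation; WeightKg=Q: 2 rows → Port takes values {12, 5} — violation — fails.
None of the 4 dependencies hold.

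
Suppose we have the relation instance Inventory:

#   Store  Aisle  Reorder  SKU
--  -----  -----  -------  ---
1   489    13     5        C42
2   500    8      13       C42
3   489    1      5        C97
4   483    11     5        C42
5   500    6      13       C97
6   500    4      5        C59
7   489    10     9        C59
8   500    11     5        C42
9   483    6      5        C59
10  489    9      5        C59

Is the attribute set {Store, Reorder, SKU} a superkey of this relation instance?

All 10 rows have distinct {Store, Reorder, SKU} values, so {Store, Reorder, SKU} → (all attributes) holds and {Store, Reorder, SKU} is a superkey.

Yes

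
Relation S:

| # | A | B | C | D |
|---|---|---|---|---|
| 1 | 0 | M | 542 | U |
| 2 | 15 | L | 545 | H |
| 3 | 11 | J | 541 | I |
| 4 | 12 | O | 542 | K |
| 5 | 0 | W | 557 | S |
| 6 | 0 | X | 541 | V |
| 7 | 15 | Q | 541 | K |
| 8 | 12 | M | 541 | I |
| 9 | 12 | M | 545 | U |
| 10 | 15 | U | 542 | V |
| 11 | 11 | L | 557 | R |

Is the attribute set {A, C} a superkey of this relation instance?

All 11 rows have distinct {A, C} values, so {A, C} → (all attributes) holds and {A, C} is a superkey.

Yes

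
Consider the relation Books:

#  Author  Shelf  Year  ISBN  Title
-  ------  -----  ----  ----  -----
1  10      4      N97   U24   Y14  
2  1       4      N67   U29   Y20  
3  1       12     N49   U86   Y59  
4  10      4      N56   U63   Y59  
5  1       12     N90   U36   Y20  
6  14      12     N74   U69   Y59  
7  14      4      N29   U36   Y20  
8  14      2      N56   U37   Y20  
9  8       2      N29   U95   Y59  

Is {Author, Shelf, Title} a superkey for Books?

Yes

All 9 rows have distinct {Author, Shelf, Title} values, so {Author, Shelf, Title} → (all attributes) holds and {Author, Shelf, Title} is a superkey.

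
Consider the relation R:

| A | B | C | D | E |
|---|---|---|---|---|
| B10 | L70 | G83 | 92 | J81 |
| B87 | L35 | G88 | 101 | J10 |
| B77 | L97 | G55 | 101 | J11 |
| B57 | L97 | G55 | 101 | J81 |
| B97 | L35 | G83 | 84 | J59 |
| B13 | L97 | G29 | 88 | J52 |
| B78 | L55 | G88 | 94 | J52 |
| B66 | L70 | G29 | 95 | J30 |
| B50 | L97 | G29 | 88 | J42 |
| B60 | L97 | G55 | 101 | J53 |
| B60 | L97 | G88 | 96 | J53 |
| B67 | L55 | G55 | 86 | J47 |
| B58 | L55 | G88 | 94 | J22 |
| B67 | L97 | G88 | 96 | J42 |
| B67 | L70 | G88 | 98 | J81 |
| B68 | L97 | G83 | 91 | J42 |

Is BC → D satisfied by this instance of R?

(B=L70, C=G83): 1 row → D = 92 ✓
(B=L35, C=G88): 1 row → D = 101 ✓
(B=L97, C=G55): 3 rows → D = 101, 101, 101 ✓
(B=L35, C=G83): 1 row → D = 84 ✓
(B=L97, C=G29): 2 rows → D = 88, 88 ✓
(B=L55, C=G88): 2 rows → D = 94, 94 ✓
(B=L70, C=G29): 1 row → D = 95 ✓
(B=L97, C=G88): 2 rows → D = 96, 96 ✓
(B=L55, C=G55): 1 row → D = 86 ✓
(B=L70, C=G88): 1 row → D = 98 ✓
(B=L97, C=G83): 1 row → D = 91 ✓
Every BC value is associated with a single D value, so BC → D holds.

Yes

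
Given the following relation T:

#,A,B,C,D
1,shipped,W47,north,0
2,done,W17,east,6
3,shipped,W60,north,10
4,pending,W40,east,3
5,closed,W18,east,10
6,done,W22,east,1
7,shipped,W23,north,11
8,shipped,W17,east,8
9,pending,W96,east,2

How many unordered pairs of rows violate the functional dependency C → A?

13

C=north: all 3 rows agree on A — 0 pairs.
C=east: violating pairs (2,4), (2,5), (2,8), (2,9), (4,5), (4,6), (4,8), (5,6), (5,8), (5,9), (6,8), (6,9), (8,9) — 13 pairs.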